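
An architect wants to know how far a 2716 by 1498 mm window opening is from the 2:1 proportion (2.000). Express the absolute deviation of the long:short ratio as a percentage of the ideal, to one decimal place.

9.3%

Ratio = 2716 / 1498 ≈ 1.8131.
Ideal 2:1 = 2.0000. |1.8131 − 2.0000| / 2.0000 ≈ 9.35% → 9.3%.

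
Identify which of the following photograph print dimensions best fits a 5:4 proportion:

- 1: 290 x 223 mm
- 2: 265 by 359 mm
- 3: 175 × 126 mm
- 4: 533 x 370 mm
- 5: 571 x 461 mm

Target 5:4 ≈ 1.250.
1: 1.300 (Δ0.050)  2: 1.355 (Δ0.105)  3: 1.389 (Δ0.139)  4: 1.441 (Δ0.191)  5: 1.239 (Δ0.011)

5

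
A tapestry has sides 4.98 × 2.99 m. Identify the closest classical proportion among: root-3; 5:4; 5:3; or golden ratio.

Ratio = 4.98 / 2.99 ≈ 1.666.
Distances: root-3 1.732 (Δ 0.066); 5:4 1.250 (Δ 0.416); 5:3 1.667 (Δ 0.001); golden ratio 1.618 (Δ 0.048).

5:3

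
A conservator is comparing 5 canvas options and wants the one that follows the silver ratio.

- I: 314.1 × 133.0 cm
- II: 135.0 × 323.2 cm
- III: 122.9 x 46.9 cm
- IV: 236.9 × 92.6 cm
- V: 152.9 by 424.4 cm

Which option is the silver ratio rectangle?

Ratios (long/short): I ≈ 2.362; II ≈ 2.394; III ≈ 2.620; IV ≈ 2.558; V ≈ 2.776.
silver ratio ≈ 2.414; option II is nearest (Δ 0.020).

II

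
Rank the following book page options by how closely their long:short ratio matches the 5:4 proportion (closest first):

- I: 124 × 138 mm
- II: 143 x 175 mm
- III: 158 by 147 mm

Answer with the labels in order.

II, I, III

Ratios: I = 138 / 124 ≈ 1.113; II = 175 / 143 ≈ 1.224; III = 158 / 147 ≈ 1.075.
|Δ from 1.250|: I 0.137; II 0.026; III 0.175.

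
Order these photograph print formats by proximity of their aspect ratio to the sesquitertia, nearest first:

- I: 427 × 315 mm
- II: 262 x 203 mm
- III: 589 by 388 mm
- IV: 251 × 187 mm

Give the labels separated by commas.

I: 427/315 ≈ 1.356 → |1.356 − 1.333| = 0.023
II: 262/203 ≈ 1.291 → |1.291 − 1.333| = 0.042
III: 589/388 ≈ 1.518 → |1.518 − 1.333| = 0.185
IV: 251/187 ≈ 1.342 → |1.342 − 1.333| = 0.009

IV, I, II, III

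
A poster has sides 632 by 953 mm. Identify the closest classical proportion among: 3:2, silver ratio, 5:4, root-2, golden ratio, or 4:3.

3:2

953/632 ≈ 1.508. Nearest candidates are 3:2 (1.500, off by 0.008) and root-2 (1.414, off by 0.094).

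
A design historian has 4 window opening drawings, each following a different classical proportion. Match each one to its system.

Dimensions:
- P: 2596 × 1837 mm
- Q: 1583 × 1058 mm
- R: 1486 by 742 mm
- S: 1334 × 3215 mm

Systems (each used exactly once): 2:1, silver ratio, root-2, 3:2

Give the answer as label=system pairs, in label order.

Ratios: P ≈ 1.413; Q ≈ 1.496; R ≈ 2.003; S ≈ 2.410.
Targets: 2:1 ≈ 2.000; silver ratio ≈ 2.414; root-2 ≈ 1.414; 3:2 ≈ 1.500.

P=root-2, Q=3:2, R=2:1, S=silver ratio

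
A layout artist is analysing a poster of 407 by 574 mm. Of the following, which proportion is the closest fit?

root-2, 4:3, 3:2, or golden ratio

root-2

Ratio = 574 / 407 ≈ 1.410.
Distances: root-2 1.414 (Δ 0.004); 4:3 1.333 (Δ 0.077); 3:2 1.500 (Δ 0.090); golden ratio 1.618 (Δ 0.208).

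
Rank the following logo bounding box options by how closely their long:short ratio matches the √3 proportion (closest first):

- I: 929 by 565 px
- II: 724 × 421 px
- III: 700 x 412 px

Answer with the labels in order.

I: 929/565 ≈ 1.644 → |1.644 − 1.732| = 0.088
II: 724/421 ≈ 1.720 → |1.720 − 1.732| = 0.012
III: 700/412 ≈ 1.699 → |1.699 − 1.732| = 0.033

II, III, I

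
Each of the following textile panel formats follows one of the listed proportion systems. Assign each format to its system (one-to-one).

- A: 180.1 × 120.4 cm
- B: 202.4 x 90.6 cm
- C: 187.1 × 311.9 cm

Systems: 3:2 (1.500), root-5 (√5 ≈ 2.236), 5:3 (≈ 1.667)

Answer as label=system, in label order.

A=3:2, B=root-5, C=5:3

Ratios: A ≈ 1.496; B ≈ 2.234; C ≈ 1.667.
Targets: 3:2 ≈ 1.500; root-5 ≈ 2.236; 5:3 ≈ 1.667.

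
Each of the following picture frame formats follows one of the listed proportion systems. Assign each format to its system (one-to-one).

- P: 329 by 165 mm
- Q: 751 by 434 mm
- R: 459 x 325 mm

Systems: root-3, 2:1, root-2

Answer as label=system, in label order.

Ratios: P ≈ 1.994; Q ≈ 1.730; R ≈ 1.412.
Targets: root-3 ≈ 1.732; 2:1 ≈ 2.000; root-2 ≈ 1.414.

P=2:1, Q=root-3, R=root-2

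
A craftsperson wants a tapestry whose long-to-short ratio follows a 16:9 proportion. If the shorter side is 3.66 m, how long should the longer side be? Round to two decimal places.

6.51 m

16:9 ≈ 1.77778.
Longer side = 3.66 × 1.77778 ≈ 6.5067 → 6.51 m.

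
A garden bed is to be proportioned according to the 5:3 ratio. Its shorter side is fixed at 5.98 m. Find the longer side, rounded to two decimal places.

5:3 ≈ 1.66667.
Longer side = 5.98 × 1.66667 ≈ 9.9667 → 9.97 m.

9.97 m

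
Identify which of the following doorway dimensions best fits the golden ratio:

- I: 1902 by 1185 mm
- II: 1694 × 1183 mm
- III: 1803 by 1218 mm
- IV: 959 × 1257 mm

I

Target golden ratio ≈ 1.618.
I: 1.605 (Δ0.013)  II: 1.432 (Δ0.186)  III: 1.480 (Δ0.138)  IV: 1.311 (Δ0.307)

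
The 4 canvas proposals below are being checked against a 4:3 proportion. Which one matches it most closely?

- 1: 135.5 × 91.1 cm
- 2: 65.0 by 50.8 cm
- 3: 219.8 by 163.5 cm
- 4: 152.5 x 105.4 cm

Target 4:3 ≈ 1.333.
1: 1.487 (Δ0.154)  2: 1.280 (Δ0.053)  3: 1.344 (Δ0.011)  4: 1.447 (Δ0.114)

3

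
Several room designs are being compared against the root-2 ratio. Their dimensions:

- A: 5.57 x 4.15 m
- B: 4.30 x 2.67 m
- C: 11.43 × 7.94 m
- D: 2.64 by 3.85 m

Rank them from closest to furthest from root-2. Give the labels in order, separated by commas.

C, D, A, B

Ratios: A = 5.57 / 4.15 ≈ 1.342; B = 4.30 / 2.67 ≈ 1.610; C = 11.43 / 7.94 ≈ 1.440; D = 3.85 / 2.64 ≈ 1.458.
|Δ from 1.414|: A 0.072; B 0.196; C 0.026; D 0.044.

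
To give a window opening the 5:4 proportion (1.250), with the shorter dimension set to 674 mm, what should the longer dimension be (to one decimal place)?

5:4 = 1.25000.
Longer side = 674 × 1.25000 ≈ 842.500 → 842.5 mm.

842.5 mm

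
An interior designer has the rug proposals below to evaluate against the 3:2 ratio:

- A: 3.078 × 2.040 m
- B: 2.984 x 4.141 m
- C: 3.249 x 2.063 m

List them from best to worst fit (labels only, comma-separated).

Ratios: A = 3.078 / 2.040 ≈ 1.509; B = 4.141 / 2.984 ≈ 1.388; C = 3.249 / 2.063 ≈ 1.575.
|Δ from 1.500|: A 0.009; B 0.112; C 0.075.

A, C, B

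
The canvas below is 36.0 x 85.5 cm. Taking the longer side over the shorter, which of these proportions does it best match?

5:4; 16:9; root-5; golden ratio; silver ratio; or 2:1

85.5/36.0 ≈ 2.375. Nearest candidates are silver ratio (2.414, off by 0.039) and root-5 (2.236, off by 0.139).

silver ratio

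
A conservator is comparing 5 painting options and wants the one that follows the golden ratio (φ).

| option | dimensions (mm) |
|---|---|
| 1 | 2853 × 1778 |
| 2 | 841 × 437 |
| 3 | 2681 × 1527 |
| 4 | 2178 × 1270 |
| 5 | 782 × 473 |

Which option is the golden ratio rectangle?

Ratios (long/short): 1 ≈ 1.605; 2 ≈ 1.924; 3 ≈ 1.756; 4 ≈ 1.715; 5 ≈ 1.653.
golden ratio ≈ 1.618; option 1 is nearest (Δ 0.013).

1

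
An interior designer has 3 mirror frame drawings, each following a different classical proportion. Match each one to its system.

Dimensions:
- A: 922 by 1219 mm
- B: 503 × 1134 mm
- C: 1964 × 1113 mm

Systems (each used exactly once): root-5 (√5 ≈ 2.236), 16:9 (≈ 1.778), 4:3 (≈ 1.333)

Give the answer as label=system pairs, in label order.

A = 1219/922 ≈ 1.322 → 4:3 (1.333)
B = 1134/503 ≈ 2.254 → root-5 (2.236)
C = 1964/1113 ≈ 1.765 → 16:9 (1.778)

A=4:3, B=root-5, C=16:9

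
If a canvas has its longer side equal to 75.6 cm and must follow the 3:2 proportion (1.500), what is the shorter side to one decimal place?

50.4 cm

3:2 = 1.50000.
Shorter side = 75.6 ÷ 1.50000 ≈ 50.400 → 50.4 cm.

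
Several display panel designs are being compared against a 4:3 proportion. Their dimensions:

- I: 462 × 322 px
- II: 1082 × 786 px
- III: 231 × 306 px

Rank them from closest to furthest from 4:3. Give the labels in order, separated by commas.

I: 462/322 ≈ 1.435 → |1.435 − 1.333| = 0.102
II: 1082/786 ≈ 1.377 → |1.377 − 1.333| = 0.044
III: 306/231 ≈ 1.325 → |1.325 − 1.333| = 0.008

III, II, I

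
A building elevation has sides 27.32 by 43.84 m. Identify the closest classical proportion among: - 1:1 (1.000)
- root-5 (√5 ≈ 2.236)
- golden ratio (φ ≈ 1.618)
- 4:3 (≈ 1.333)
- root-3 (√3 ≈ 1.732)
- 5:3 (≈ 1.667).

43.84/27.32 ≈ 1.605. Nearest candidates are golden ratio (1.618, off by 0.013) and 5:3 (1.667, off by 0.062).

golden ratio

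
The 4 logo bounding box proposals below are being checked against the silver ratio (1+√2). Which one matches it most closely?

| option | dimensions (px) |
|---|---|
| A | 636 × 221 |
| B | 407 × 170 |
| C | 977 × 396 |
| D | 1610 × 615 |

B

Ratios (long/short): A ≈ 2.878; B ≈ 2.394; C ≈ 2.467; D ≈ 2.618.
silver ratio ≈ 2.414; option B is nearest (Δ 0.020).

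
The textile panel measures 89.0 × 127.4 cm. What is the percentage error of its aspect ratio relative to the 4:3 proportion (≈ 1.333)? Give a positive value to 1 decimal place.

7.4%

Ratio = 127.4 / 89.0 ≈ 1.4315.
Ideal 4:3 ≈ 1.3333. |1.4315 − 1.3333| / 1.3333 ≈ 7.37% → 7.4%.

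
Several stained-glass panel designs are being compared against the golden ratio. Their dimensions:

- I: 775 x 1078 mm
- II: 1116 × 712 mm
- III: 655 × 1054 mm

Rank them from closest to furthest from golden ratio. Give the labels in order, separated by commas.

Ratios: I = 1078 / 775 ≈ 1.391; II = 1116 / 712 ≈ 1.567; III = 1054 / 655 ≈ 1.609.
|Δ from 1.618|: I 0.227; II 0.051; III 0.009.

III, II, I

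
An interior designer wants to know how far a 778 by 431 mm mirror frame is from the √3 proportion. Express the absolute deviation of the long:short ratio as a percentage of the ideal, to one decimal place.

4.2%

Ratio = 778 / 431 ≈ 1.8051.
Ideal root-3 ≈ 1.7321. |1.8051 − 1.7321| / 1.7321 ≈ 4.21% → 4.2%.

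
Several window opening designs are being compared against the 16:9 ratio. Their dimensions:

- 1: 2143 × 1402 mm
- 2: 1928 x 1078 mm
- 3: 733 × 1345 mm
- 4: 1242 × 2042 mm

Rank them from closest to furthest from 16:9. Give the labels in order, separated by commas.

2, 3, 4, 1

1: 2143/1402 ≈ 1.529 → |1.529 − 1.778| = 0.249
2: 1928/1078 ≈ 1.788 → |1.788 − 1.778| = 0.010
3: 1345/733 ≈ 1.835 → |1.835 − 1.778| = 0.057
4: 2042/1242 ≈ 1.644 → |1.644 − 1.778| = 0.134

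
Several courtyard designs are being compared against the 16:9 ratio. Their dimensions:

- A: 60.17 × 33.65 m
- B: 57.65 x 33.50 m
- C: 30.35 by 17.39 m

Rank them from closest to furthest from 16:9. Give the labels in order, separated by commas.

A, C, B

A: 60.17/33.65 ≈ 1.788 → |1.788 − 1.778| = 0.010
B: 57.65/33.50 ≈ 1.721 → |1.721 − 1.778| = 0.057
C: 30.35/17.39 ≈ 1.745 → |1.745 − 1.778| = 0.033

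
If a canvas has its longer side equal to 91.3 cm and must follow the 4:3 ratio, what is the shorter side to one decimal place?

68.5 cm

4:3 ≈ 1.33333.
Shorter side = 91.3 ÷ 1.33333 ≈ 68.475 → 68.5 cm.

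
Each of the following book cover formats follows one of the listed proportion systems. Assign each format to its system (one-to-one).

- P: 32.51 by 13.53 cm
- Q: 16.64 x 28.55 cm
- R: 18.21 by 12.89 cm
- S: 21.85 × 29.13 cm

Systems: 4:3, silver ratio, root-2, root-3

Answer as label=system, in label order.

P=silver ratio, Q=root-3, R=root-2, S=4:3

Ratios: P ≈ 2.403; Q ≈ 1.716; R ≈ 1.413; S ≈ 1.333.
Targets: 4:3 ≈ 1.333; silver ratio ≈ 2.414; root-2 ≈ 1.414; root-3 ≈ 1.732.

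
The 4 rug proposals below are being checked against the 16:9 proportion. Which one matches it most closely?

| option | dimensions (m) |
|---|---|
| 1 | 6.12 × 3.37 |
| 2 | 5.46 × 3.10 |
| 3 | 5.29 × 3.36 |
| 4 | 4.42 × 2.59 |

Target 16:9 ≈ 1.778.
1: 1.816 (Δ0.038)  2: 1.761 (Δ0.017)  3: 1.574 (Δ0.204)  4: 1.707 (Δ0.071)

2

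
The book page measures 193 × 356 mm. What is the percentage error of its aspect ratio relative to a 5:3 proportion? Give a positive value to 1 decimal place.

Ratio = 356 / 193 ≈ 1.8446.
Ideal 5:3 ≈ 1.6667. |1.8446 − 1.6667| / 1.6667 ≈ 10.67% → 10.7%.

10.7%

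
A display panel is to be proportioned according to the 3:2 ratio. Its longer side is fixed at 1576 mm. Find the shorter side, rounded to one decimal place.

1050.7 mm

3:2 = 1.50000.
Shorter side = 1576 ÷ 1.50000 ≈ 1050.667 → 1050.7 mm.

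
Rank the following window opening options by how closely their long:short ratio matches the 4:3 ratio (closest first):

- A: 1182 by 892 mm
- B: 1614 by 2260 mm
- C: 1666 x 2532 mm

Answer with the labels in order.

Ratios: A = 1182 / 892 ≈ 1.325; B = 2260 / 1614 ≈ 1.400; C = 2532 / 1666 ≈ 1.520.
|Δ from 1.333|: A 0.008; B 0.067; C 0.187.

A, B, C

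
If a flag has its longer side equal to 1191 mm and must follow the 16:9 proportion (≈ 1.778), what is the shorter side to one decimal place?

16:9 ≈ 1.77778.
Shorter side = 1191 ÷ 1.77778 ≈ 669.937 → 669.9 mm.

669.9 mm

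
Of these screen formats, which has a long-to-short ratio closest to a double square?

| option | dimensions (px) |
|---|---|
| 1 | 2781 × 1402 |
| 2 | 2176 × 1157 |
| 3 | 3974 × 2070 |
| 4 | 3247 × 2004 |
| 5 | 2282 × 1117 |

1

Ratios (long/short): 1 ≈ 1.984; 2 ≈ 1.881; 3 ≈ 1.920; 4 ≈ 1.620; 5 ≈ 2.043.
2:1 ≈ 2.000; option 1 is nearest (Δ 0.016).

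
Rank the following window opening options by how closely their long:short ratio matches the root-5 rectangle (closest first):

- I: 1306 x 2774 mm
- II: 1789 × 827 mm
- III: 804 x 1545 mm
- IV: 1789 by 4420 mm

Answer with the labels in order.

II, I, IV, III

I: 2774/1306 ≈ 2.124 → |2.124 − 2.236| = 0.112
II: 1789/827 ≈ 2.163 → |2.163 − 2.236| = 0.073
III: 1545/804 ≈ 1.922 → |1.922 − 2.236| = 0.314
IV: 4420/1789 ≈ 2.471 → |2.471 − 2.236| = 0.235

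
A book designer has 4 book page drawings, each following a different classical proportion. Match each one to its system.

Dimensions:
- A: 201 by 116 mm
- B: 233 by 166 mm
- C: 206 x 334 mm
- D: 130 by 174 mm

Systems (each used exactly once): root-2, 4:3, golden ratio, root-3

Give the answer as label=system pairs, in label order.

A = 201/116 ≈ 1.733 → root-3 (1.732)
B = 233/166 ≈ 1.404 → root-2 (1.414)
C = 334/206 ≈ 1.621 → golden ratio (1.618)
D = 174/130 ≈ 1.338 → 4:3 (1.333)

A=root-3, B=root-2, C=golden ratio, D=4:3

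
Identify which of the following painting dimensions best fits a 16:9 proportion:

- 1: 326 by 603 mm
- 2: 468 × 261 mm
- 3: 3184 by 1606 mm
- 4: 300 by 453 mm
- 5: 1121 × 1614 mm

2

Ratios (long/short): 1 ≈ 1.850; 2 ≈ 1.793; 3 ≈ 1.983; 4 ≈ 1.510; 5 ≈ 1.440.
16:9 ≈ 1.778; option 2 is nearest (Δ 0.015).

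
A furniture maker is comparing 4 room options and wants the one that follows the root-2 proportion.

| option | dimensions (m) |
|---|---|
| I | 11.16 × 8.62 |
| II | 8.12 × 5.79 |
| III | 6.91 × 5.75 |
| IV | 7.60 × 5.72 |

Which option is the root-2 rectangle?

Ratios (long/short): I ≈ 1.295; II ≈ 1.402; III ≈ 1.202; IV ≈ 1.329.
root-2 ≈ 1.414; option II is nearest (Δ 0.012).

II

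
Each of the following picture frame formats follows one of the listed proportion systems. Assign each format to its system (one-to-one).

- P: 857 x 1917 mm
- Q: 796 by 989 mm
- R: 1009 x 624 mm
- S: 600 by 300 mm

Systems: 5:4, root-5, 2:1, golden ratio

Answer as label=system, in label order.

P = 1917/857 ≈ 2.237 → root-5 (2.236)
Q = 989/796 ≈ 1.242 → 5:4 (1.250)
R = 1009/624 ≈ 1.617 → golden ratio (1.618)
S = 600/300 ≈ 2.000 → 2:1 (2.000)

P=root-5, Q=5:4, R=golden ratio, S=2:1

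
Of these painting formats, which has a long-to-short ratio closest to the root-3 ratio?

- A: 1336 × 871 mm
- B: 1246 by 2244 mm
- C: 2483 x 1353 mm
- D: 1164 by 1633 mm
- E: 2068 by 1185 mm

Target root-3 ≈ 1.732.
A: 1.534 (Δ0.198)  B: 1.801 (Δ0.069)  C: 1.835 (Δ0.103)  D: 1.403 (Δ0.329)  E: 1.745 (Δ0.013)

E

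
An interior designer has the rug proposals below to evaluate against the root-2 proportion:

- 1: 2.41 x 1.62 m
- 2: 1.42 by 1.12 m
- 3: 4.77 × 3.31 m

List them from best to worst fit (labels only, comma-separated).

3, 1, 2

Ratios: 1 = 2.41 / 1.62 ≈ 1.488; 2 = 1.42 / 1.12 ≈ 1.268; 3 = 4.77 / 3.31 ≈ 1.441.
|Δ from 1.414|: 1 0.074; 2 0.146; 3 0.027.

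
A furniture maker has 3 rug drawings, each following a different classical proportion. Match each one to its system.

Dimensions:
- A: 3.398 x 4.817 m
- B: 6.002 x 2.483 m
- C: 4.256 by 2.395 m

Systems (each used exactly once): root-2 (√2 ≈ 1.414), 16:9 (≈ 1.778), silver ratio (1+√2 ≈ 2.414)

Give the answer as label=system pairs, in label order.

A = 4.817/3.398 ≈ 1.418 → root-2 (1.414)
B = 6.002/2.483 ≈ 2.417 → silver ratio (2.414)
C = 4.256/2.395 ≈ 1.777 → 16:9 (1.778)

A=root-2, B=silver ratio, C=16:9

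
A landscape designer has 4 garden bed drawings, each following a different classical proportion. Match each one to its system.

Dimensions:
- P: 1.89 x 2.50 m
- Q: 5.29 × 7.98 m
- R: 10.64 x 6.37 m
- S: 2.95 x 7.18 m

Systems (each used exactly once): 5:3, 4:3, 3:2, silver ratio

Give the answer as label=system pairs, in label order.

P=4:3, Q=3:2, R=5:3, S=silver ratio

P = 2.50/1.89 ≈ 1.323 → 4:3 (1.333)
Q = 7.98/5.29 ≈ 1.509 → 3:2 (1.500)
R = 10.64/6.37 ≈ 1.670 → 5:3 (1.667)
S = 7.18/2.95 ≈ 2.434 → silver ratio (2.414)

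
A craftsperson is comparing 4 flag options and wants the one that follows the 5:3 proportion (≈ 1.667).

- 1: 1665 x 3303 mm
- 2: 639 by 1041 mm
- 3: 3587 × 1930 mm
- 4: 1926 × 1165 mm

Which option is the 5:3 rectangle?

4

Ratios (long/short): 1 ≈ 1.984; 2 ≈ 1.629; 3 ≈ 1.859; 4 ≈ 1.653.
5:3 ≈ 1.667; option 4 is nearest (Δ 0.014).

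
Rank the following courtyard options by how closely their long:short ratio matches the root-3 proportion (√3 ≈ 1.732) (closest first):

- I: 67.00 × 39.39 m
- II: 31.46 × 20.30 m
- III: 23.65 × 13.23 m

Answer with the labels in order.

Ratios: I = 67.00 / 39.39 ≈ 1.701; II = 31.46 / 20.30 ≈ 1.550; III = 23.65 / 13.23 ≈ 1.788.
|Δ from 1.732|: I 0.031; II 0.182; III 0.056.

I, III, II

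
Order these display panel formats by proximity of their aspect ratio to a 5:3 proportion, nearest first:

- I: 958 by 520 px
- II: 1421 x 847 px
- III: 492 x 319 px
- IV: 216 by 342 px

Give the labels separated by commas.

II, IV, III, I

Ratios: I = 958 / 520 ≈ 1.842; II = 1421 / 847 ≈ 1.678; III = 492 / 319 ≈ 1.542; IV = 342 / 216 ≈ 1.583.
|Δ from 1.667|: I 0.175; II 0.011; III 0.125; IV 0.084.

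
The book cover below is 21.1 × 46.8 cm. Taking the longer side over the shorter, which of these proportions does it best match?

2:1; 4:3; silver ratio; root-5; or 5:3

root-5

46.8/21.1 ≈ 2.218. Nearest candidates are root-5 (2.236, off by 0.018) and silver ratio (2.414, off by 0.196).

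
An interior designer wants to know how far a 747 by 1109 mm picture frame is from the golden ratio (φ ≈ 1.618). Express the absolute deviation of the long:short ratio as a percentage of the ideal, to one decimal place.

Ratio = 1109 / 747 ≈ 1.4846.
Ideal golden ratio ≈ 1.6180. |1.4846 − 1.6180| / 1.6180 ≈ 8.24% → 8.2%.

8.2%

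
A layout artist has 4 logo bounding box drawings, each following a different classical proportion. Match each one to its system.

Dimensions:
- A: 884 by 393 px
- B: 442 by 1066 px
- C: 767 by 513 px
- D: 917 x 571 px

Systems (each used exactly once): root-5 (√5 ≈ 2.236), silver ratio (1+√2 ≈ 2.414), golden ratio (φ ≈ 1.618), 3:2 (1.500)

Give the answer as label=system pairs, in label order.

A = 884/393 ≈ 2.249 → root-5 (2.236)
B = 1066/442 ≈ 2.412 → silver ratio (2.414)
C = 767/513 ≈ 1.495 → 3:2 (1.500)
D = 917/571 ≈ 1.606 → golden ratio (1.618)

A=root-5, B=silver ratio, C=3:2, D=golden ratio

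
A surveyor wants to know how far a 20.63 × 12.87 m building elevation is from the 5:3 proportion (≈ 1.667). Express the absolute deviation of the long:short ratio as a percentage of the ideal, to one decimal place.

3.8%

Ratio = 20.63 / 12.87 ≈ 1.6030.
Ideal 5:3 ≈ 1.6667. |1.6030 − 1.6667| / 1.6667 ≈ 3.82% → 3.8%.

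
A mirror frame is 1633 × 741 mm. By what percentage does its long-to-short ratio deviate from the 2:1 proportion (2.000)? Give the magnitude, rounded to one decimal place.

Ratio = 1633 / 741 ≈ 2.2038.
Ideal 2:1 = 2.0000. |2.2038 − 2.0000| / 2.0000 ≈ 10.19% → 10.2%.

10.2%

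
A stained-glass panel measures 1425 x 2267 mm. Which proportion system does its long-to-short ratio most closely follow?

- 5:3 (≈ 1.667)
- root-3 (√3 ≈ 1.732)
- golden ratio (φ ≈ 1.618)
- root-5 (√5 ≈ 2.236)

golden ratio

Ratio = 2267 / 1425 ≈ 1.591.
Distances: 5:3 1.667 (Δ 0.076); root-3 1.732 (Δ 0.141); golden ratio 1.618 (Δ 0.027); root-5 2.236 (Δ 0.645).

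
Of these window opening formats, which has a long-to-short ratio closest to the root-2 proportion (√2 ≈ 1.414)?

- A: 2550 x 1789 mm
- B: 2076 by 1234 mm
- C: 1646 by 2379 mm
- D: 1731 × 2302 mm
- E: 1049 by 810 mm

A

Target root-2 ≈ 1.414.
A: 1.425 (Δ0.011)  B: 1.682 (Δ0.268)  C: 1.445 (Δ0.031)  D: 1.330 (Δ0.084)  E: 1.295 (Δ0.119)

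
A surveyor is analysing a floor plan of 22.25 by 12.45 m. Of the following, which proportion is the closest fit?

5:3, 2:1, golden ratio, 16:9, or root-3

Ratio = 22.25 / 12.45 ≈ 1.787.
Distances: 5:3 1.667 (Δ 0.120); 2:1 2.000 (Δ 0.213); golden ratio 1.618 (Δ 0.169); 16:9 1.778 (Δ 0.009); root-3 1.732 (Δ 0.055).

16:9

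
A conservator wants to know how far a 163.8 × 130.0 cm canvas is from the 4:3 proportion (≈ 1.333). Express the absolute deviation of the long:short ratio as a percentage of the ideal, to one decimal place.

Ratio = 163.8 / 130.0 ≈ 1.2600.
Ideal 4:3 ≈ 1.3333. |1.2600 − 1.3333| / 1.3333 ≈ 5.50% → 5.5%.

5.5%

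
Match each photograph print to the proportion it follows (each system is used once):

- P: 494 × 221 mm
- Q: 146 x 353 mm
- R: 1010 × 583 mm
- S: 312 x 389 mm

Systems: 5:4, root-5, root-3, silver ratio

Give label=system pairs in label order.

Ratios: P ≈ 2.235; Q ≈ 2.418; R ≈ 1.732; S ≈ 1.247.
Targets: 5:4 ≈ 1.250; root-5 ≈ 2.236; root-3 ≈ 1.732; silver ratio ≈ 2.414.

P=root-5, Q=silver ratio, R=root-3, S=5:4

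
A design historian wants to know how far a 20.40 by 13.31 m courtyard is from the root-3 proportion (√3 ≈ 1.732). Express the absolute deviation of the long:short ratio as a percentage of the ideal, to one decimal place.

Ratio = 20.40 / 13.31 ≈ 1.5327.
Ideal root-3 ≈ 1.7321. |1.5327 − 1.7321| / 1.7321 ≈ 11.51% → 11.5%.

11.5%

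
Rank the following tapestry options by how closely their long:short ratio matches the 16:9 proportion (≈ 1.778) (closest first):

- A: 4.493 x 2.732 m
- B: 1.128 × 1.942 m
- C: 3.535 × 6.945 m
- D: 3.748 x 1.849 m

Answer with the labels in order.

B, A, C, D

A: 4.493/2.732 ≈ 1.645 → |1.645 − 1.778| = 0.133
B: 1.942/1.128 ≈ 1.722 → |1.722 − 1.778| = 0.056
C: 6.945/3.535 ≈ 1.965 → |1.965 − 1.778| = 0.187
D: 3.748/1.849 ≈ 2.027 → |2.027 − 1.778| = 0.249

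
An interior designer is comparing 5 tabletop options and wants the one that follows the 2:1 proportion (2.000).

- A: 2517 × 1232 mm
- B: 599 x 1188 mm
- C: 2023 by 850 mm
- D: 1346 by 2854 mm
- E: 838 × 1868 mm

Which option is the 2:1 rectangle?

B

Target 2:1 ≈ 2.000.
A: 2.043 (Δ0.043)  B: 1.983 (Δ0.017)  C: 2.380 (Δ0.380)  D: 2.120 (Δ0.120)  E: 2.229 (Δ0.229)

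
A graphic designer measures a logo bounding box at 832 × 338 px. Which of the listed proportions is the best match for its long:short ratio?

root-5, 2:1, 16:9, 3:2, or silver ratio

silver ratio

Ratio = 832 / 338 ≈ 2.462.
Distances: root-5 2.236 (Δ 0.226); 2:1 2.000 (Δ 0.462); 16:9 1.778 (Δ 0.684); 3:2 1.500 (Δ 0.962); silver ratio 2.414 (Δ 0.048).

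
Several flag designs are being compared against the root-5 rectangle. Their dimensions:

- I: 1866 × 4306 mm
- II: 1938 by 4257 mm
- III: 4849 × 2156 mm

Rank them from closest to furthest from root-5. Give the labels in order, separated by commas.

Ratios: I = 4306 / 1866 ≈ 2.308; II = 4257 / 1938 ≈ 2.197; III = 4849 / 2156 ≈ 2.249.
|Δ from 2.236|: I 0.072; II 0.039; III 0.013.

III, II, I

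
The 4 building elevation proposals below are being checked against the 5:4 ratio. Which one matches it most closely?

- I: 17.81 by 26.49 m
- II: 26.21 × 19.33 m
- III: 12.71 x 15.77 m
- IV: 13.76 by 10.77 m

Target 5:4 ≈ 1.250.
I: 1.487 (Δ0.237)  II: 1.356 (Δ0.106)  III: 1.241 (Δ0.009)  IV: 1.278 (Δ0.028)

III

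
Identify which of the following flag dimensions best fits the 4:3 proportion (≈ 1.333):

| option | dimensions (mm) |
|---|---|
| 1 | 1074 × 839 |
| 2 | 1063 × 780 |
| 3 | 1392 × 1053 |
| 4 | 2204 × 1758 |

Target 4:3 ≈ 1.333.
1: 1.280 (Δ0.053)  2: 1.363 (Δ0.030)  3: 1.322 (Δ0.011)  4: 1.254 (Δ0.079)

3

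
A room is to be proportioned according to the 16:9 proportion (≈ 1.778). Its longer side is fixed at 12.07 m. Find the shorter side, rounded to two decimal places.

6.79 m

16:9 ≈ 1.77778.
Shorter side = 12.07 ÷ 1.77778 ≈ 6.7894 → 6.79 m.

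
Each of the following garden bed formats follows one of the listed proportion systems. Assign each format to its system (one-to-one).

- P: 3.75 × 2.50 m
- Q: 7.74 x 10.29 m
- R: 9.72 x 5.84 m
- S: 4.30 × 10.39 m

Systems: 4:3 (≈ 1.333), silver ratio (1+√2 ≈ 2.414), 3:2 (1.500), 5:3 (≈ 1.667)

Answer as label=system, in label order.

Ratios: P ≈ 1.500; Q ≈ 1.329; R ≈ 1.664; S ≈ 2.416.
Targets: 4:3 ≈ 1.333; silver ratio ≈ 2.414; 3:2 ≈ 1.500; 5:3 ≈ 1.667.

P=3:2, Q=4:3, R=5:3, S=silver ratio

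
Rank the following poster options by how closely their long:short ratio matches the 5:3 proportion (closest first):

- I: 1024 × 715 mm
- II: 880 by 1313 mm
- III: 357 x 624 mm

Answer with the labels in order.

I: 1024/715 ≈ 1.432 → |1.432 − 1.667| = 0.235
II: 1313/880 ≈ 1.492 → |1.492 − 1.667| = 0.175
III: 624/357 ≈ 1.748 → |1.748 − 1.667| = 0.081

III, II, I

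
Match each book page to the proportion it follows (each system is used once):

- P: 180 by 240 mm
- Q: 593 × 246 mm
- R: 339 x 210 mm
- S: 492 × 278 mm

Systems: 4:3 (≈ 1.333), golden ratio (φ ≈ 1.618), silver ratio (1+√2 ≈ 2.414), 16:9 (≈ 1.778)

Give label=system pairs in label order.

P=4:3, Q=silver ratio, R=golden ratio, S=16:9

P = 240/180 ≈ 1.333 → 4:3 (1.333)
Q = 593/246 ≈ 2.411 → silver ratio (2.414)
R = 339/210 ≈ 1.614 → golden ratio (1.618)
S = 492/278 ≈ 1.770 → 16:9 (1.778)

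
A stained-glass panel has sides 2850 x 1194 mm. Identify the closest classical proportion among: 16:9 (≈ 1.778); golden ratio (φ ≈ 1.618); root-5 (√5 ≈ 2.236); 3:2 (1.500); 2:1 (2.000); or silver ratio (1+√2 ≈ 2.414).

silver ratio

Ratio = 2850 / 1194 ≈ 2.387.
Distances: 16:9 1.778 (Δ 0.609); golden ratio 1.618 (Δ 0.769); root-5 2.236 (Δ 0.151); 3:2 1.500 (Δ 0.887); 2:1 2.000 (Δ 0.387); silver ratio 2.414 (Δ 0.027).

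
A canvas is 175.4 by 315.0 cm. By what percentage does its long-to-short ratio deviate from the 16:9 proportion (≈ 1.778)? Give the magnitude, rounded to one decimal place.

Ratio = 315.0 / 175.4 ≈ 1.7959.
Ideal 16:9 ≈ 1.7778. |1.7959 − 1.7778| / 1.7778 ≈ 1.02% → 1.0%.

1.0%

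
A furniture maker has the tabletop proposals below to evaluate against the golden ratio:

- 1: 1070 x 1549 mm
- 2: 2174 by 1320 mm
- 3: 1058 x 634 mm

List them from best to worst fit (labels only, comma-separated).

1: 1549/1070 ≈ 1.448 → |1.448 − 1.618| = 0.170
2: 2174/1320 ≈ 1.647 → |1.647 − 1.618| = 0.029
3: 1058/634 ≈ 1.669 → |1.669 − 1.618| = 0.051

2, 3, 1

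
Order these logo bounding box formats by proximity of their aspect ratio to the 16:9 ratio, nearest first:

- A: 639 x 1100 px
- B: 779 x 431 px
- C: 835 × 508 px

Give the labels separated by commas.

A: 1100/639 ≈ 1.721 → |1.721 − 1.778| = 0.057
B: 779/431 ≈ 1.807 → |1.807 − 1.778| = 0.029
C: 835/508 ≈ 1.644 → |1.644 − 1.778| = 0.134

B, A, C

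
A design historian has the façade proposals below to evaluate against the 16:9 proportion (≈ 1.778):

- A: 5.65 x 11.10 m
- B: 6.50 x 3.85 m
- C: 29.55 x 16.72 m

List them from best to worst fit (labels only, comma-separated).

C, B, A

A: 11.10/5.65 ≈ 1.965 → |1.965 − 1.778| = 0.187
B: 6.50/3.85 ≈ 1.688 → |1.688 − 1.778| = 0.090
C: 29.55/16.72 ≈ 1.767 → |1.767 − 1.778| = 0.011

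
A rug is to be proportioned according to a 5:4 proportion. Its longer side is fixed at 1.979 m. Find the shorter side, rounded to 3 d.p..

5:4 = 1.25000.
Shorter side = 1.979 ÷ 1.25000 ≈ 1.58320 → 1.583 m.

1.583 m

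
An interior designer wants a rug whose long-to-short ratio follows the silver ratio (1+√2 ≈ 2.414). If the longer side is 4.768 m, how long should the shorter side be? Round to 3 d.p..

1.975 m

silver ratio ≈ 2.41421.
Shorter side = 4.768 ÷ 2.41421 ≈ 1.97497 → 1.975 m.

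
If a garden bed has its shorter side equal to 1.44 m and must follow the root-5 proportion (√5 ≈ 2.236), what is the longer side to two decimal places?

3.22 m

root-5 ≈ 2.23607.
Longer side = 1.44 × 2.23607 ≈ 3.2199 → 3.22 m.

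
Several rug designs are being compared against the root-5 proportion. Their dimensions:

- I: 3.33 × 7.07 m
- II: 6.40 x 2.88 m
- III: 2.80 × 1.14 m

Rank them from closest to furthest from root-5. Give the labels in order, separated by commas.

II, I, III

I: 7.07/3.33 ≈ 2.123 → |2.123 − 2.236| = 0.113
II: 6.40/2.88 ≈ 2.222 → |2.222 − 2.236| = 0.014
III: 2.80/1.14 ≈ 2.456 → |2.456 − 2.236| = 0.220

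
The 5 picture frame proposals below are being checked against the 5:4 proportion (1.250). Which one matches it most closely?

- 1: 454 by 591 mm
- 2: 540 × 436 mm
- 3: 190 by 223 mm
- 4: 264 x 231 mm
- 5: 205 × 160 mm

Target 5:4 ≈ 1.250.
1: 1.302 (Δ0.052)  2: 1.239 (Δ0.011)  3: 1.174 (Δ0.076)  4: 1.143 (Δ0.107)  5: 1.281 (Δ0.031)

2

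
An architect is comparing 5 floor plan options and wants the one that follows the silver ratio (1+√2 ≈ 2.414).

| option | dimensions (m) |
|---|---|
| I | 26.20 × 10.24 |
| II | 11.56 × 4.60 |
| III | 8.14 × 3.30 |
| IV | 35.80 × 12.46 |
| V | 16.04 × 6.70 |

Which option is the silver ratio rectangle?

V

Ratios (long/short): I ≈ 2.559; II ≈ 2.513; III ≈ 2.467; IV ≈ 2.873; V ≈ 2.394.
silver ratio ≈ 2.414; option V is nearest (Δ 0.020).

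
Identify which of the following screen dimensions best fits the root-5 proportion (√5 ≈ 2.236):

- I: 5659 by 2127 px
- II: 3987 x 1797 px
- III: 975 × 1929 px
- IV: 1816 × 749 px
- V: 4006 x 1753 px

II

Target root-5 ≈ 2.236.
I: 2.661 (Δ0.425)  II: 2.219 (Δ0.017)  III: 1.978 (Δ0.258)  IV: 2.425 (Δ0.189)  V: 2.285 (Δ0.049)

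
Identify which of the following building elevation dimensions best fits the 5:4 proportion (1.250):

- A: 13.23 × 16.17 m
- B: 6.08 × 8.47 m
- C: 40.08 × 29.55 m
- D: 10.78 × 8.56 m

Target 5:4 ≈ 1.250.
A: 1.222 (Δ0.028)  B: 1.393 (Δ0.143)  C: 1.356 (Δ0.106)  D: 1.259 (Δ0.009)

D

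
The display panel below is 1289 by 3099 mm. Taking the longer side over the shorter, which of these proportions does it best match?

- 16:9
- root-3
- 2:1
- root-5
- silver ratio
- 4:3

3099/1289 ≈ 2.404. Nearest candidates are silver ratio (2.414, off by 0.010) and root-5 (2.236, off by 0.168).

silver ratio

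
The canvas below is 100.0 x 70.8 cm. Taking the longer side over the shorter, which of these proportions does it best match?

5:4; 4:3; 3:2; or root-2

Ratio = 100.0 / 70.8 ≈ 1.412.
Distances: 5:4 1.250 (Δ 0.162); 4:3 1.333 (Δ 0.079); 3:2 1.500 (Δ 0.088); root-2 1.414 (Δ 0.002).

root-2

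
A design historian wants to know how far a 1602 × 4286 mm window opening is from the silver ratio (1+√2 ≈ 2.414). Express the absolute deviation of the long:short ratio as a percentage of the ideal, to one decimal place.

Ratio = 4286 / 1602 ≈ 2.6754.
Ideal silver ratio ≈ 2.4142. |2.6754 − 2.4142| / 2.4142 ≈ 10.82% → 10.8%.

10.8%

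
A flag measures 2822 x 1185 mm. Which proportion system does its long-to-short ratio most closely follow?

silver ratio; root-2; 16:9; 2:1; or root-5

silver ratio

2822/1185 ≈ 2.381. Nearest candidates are silver ratio (2.414, off by 0.033) and root-5 (2.236, off by 0.145).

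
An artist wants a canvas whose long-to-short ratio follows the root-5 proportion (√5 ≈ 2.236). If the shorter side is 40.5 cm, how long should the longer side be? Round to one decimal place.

90.6 cm

root-5 ≈ 2.23607.
Longer side = 40.5 × 2.23607 ≈ 90.561 → 90.6 cm.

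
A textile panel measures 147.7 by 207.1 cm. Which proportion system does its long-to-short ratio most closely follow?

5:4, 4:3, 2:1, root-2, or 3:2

207.1/147.7 ≈ 1.402. Nearest candidates are root-2 (1.414, off by 0.012) and 4:3 (1.333, off by 0.069).

root-2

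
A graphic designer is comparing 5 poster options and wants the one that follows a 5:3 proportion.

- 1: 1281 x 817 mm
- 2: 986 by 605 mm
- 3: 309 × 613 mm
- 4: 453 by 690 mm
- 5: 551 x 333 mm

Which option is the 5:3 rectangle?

Target 5:3 ≈ 1.667.
1: 1.568 (Δ0.099)  2: 1.630 (Δ0.037)  3: 1.984 (Δ0.317)  4: 1.523 (Δ0.144)  5: 1.655 (Δ0.012)

5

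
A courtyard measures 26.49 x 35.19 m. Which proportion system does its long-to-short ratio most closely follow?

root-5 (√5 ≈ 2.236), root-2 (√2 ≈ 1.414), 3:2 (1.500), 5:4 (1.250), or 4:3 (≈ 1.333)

4:3

35.19/26.49 ≈ 1.328. Nearest candidates are 4:3 (1.333, off by 0.005) and 5:4 (1.250, off by 0.078).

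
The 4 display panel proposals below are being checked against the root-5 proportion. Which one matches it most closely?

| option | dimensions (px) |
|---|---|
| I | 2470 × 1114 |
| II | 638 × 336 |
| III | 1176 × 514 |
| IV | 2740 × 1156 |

Target root-5 ≈ 2.236.
I: 2.217 (Δ0.019)  II: 1.899 (Δ0.337)  III: 2.288 (Δ0.052)  IV: 2.370 (Δ0.134)

I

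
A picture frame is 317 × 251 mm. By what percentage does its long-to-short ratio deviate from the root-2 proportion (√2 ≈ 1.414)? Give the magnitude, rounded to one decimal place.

Ratio = 317 / 251 ≈ 1.2629.
Ideal root-2 ≈ 1.4142. |1.2629 − 1.4142| / 1.4142 ≈ 10.70% → 10.7%.

10.7%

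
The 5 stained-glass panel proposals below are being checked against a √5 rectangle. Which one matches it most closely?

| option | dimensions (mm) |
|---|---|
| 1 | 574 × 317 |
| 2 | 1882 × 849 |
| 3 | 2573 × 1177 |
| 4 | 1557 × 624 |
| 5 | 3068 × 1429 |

2

Target root-5 ≈ 2.236.
1: 1.811 (Δ0.425)  2: 2.217 (Δ0.019)  3: 2.186 (Δ0.050)  4: 2.495 (Δ0.259)  5: 2.147 (Δ0.089)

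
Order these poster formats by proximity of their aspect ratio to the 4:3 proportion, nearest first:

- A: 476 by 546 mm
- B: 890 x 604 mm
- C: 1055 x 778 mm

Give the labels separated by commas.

A: 546/476 ≈ 1.147 → |1.147 − 1.333| = 0.186
B: 890/604 ≈ 1.474 → |1.474 − 1.333| = 0.141
C: 1055/778 ≈ 1.356 → |1.356 − 1.333| = 0.023

C, B, A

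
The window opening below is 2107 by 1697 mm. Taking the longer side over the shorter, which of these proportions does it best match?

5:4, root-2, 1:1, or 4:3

5:4

2107/1697 ≈ 1.242. Nearest candidates are 5:4 (1.250, off by 0.008) and 4:3 (1.333, off by 0.091).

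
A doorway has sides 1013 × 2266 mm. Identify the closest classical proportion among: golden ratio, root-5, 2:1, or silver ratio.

2266/1013 ≈ 2.237. Nearest candidates are root-5 (2.236, off by 0.001) and silver ratio (2.414, off by 0.177).

root-5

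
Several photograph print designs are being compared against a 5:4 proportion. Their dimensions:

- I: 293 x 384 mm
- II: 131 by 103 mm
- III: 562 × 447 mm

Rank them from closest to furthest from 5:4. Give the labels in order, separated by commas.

III, II, I

I: 384/293 ≈ 1.311 → |1.311 − 1.250| = 0.061
II: 131/103 ≈ 1.272 → |1.272 − 1.250| = 0.022
III: 562/447 ≈ 1.257 → |1.257 − 1.250| = 0.007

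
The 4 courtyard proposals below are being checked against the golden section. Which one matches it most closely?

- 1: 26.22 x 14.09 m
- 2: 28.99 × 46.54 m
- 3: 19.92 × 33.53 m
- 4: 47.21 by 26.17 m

2

Ratios (long/short): 1 ≈ 1.861; 2 ≈ 1.605; 3 ≈ 1.683; 4 ≈ 1.804.
golden ratio ≈ 1.618; option 2 is nearest (Δ 0.013).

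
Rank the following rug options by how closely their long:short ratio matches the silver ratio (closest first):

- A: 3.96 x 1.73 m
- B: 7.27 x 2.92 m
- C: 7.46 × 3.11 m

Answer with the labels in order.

C, B, A

A: 3.96/1.73 ≈ 2.289 → |2.289 − 2.414| = 0.125
B: 7.27/2.92 ≈ 2.490 → |2.490 − 2.414| = 0.076
C: 7.46/3.11 ≈ 2.399 → |2.399 − 2.414| = 0.015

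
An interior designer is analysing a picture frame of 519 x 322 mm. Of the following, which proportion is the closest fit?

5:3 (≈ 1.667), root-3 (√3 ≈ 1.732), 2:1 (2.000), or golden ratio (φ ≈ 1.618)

golden ratio

519/322 ≈ 1.612. Nearest candidates are golden ratio (1.618, off by 0.006) and 5:3 (1.667, off by 0.055).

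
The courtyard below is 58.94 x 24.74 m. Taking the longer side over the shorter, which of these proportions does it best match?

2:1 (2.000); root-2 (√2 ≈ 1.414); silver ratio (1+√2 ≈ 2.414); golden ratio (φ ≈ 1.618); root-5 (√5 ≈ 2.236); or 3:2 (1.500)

silver ratio

Ratio = 58.94 / 24.74 ≈ 2.382.
Distances: 2:1 2.000 (Δ 0.382); root-2 1.414 (Δ 0.968); silver ratio 2.414 (Δ 0.032); golden ratio 1.618 (Δ 0.764); root-5 2.236 (Δ 0.146); 3:2 1.500 (Δ 0.882).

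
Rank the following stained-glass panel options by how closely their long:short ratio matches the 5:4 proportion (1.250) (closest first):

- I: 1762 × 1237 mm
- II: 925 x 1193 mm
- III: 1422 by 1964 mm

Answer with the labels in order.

Ratios: I = 1762 / 1237 ≈ 1.424; II = 1193 / 925 ≈ 1.290; III = 1964 / 1422 ≈ 1.381.
|Δ from 1.250|: I 0.174; II 0.040; III 0.131.

II, III, I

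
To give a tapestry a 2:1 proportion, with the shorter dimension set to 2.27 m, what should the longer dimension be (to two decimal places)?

4.54 m

2:1 = 2.00000.
Longer side = 2.27 × 2.00000 ≈ 4.5400 → 4.54 m.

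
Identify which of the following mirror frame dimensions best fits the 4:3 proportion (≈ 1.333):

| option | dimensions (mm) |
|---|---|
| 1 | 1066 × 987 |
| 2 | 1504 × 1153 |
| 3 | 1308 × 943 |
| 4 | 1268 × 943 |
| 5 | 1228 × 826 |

Ratios (long/short): 1 ≈ 1.080; 2 ≈ 1.304; 3 ≈ 1.387; 4 ≈ 1.345; 5 ≈ 1.487.
4:3 ≈ 1.333; option 4 is nearest (Δ 0.012).

4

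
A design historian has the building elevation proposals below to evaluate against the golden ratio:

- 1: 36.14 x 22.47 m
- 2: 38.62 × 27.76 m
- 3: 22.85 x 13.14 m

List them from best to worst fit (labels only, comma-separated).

1, 3, 2

Ratios: 1 = 36.14 / 22.47 ≈ 1.608; 2 = 38.62 / 27.76 ≈ 1.391; 3 = 22.85 / 13.14 ≈ 1.739.
|Δ from 1.618|: 1 0.010; 2 0.227; 3 0.121.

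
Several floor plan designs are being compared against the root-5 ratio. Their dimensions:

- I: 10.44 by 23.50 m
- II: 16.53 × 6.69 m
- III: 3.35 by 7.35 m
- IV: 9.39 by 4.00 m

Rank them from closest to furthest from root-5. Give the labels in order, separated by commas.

Ratios: I = 23.50 / 10.44 ≈ 2.251; II = 16.53 / 6.69 ≈ 2.471; III = 7.35 / 3.35 ≈ 2.194; IV = 9.39 / 4.00 ≈ 2.348.
|Δ from 2.236|: I 0.015; II 0.235; III 0.042; IV 0.112.

I, III, IV, II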